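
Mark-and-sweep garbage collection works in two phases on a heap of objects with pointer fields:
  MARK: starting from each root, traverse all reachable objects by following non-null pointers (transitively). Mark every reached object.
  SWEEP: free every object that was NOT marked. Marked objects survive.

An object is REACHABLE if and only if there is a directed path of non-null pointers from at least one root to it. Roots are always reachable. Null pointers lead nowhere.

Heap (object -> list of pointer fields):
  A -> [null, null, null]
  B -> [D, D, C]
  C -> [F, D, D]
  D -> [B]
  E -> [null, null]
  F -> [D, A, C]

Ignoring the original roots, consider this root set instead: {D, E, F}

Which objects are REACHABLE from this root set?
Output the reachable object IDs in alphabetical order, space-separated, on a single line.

Roots: D E F
Mark D: refs=B, marked=D
Mark E: refs=null null, marked=D E
Mark F: refs=D A C, marked=D E F
Mark B: refs=D D C, marked=B D E F
Mark A: refs=null null null, marked=A B D E F
Mark C: refs=F D D, marked=A B C D E F
Unmarked (collected): (none)

Answer: A B C D E F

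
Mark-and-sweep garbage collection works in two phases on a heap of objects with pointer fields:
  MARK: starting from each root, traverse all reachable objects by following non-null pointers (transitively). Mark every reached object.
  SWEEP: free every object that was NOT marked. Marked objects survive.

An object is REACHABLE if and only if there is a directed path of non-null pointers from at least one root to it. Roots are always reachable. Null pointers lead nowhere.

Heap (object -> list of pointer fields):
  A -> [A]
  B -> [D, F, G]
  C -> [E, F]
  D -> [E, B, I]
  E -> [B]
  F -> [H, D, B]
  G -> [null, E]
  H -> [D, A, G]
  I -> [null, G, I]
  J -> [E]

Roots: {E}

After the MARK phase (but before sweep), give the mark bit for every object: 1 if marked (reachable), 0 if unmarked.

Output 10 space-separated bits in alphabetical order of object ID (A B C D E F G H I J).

Answer: 1 1 0 1 1 1 1 1 1 0

Derivation:
Roots: E
Mark E: refs=B, marked=E
Mark B: refs=D F G, marked=B E
Mark D: refs=E B I, marked=B D E
Mark F: refs=H D B, marked=B D E F
Mark G: refs=null E, marked=B D E F G
Mark I: refs=null G I, marked=B D E F G I
Mark H: refs=D A G, marked=B D E F G H I
Mark A: refs=A, marked=A B D E F G H I
Unmarked (collected): C J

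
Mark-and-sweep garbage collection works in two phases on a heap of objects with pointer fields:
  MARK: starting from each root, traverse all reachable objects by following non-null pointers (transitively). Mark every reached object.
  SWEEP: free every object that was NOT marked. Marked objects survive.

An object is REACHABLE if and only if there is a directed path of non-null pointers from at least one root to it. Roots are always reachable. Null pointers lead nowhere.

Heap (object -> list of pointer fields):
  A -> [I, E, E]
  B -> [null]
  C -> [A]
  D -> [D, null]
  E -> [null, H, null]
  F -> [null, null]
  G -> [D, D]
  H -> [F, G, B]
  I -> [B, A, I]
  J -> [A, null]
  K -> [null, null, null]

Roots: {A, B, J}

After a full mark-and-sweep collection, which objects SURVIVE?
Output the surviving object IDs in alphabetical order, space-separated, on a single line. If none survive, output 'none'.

Roots: A B J
Mark A: refs=I E E, marked=A
Mark B: refs=null, marked=A B
Mark J: refs=A null, marked=A B J
Mark I: refs=B A I, marked=A B I J
Mark E: refs=null H null, marked=A B E I J
Mark H: refs=F G B, marked=A B E H I J
Mark F: refs=null null, marked=A B E F H I J
Mark G: refs=D D, marked=A B E F G H I J
Mark D: refs=D null, marked=A B D E F G H I J
Unmarked (collected): C K

Answer: A B D E F G H I J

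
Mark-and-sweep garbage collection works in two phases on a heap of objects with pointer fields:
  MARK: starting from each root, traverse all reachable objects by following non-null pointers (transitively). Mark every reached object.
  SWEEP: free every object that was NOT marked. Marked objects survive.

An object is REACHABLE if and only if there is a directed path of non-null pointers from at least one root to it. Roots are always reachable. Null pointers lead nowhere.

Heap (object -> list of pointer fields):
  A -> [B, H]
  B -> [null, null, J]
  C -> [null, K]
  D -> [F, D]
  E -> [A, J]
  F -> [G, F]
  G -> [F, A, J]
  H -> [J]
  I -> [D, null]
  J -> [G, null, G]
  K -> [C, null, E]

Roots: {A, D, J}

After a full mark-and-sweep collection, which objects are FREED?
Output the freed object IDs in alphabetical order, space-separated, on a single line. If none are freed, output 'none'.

Answer: C E I K

Derivation:
Roots: A D J
Mark A: refs=B H, marked=A
Mark D: refs=F D, marked=A D
Mark J: refs=G null G, marked=A D J
Mark B: refs=null null J, marked=A B D J
Mark H: refs=J, marked=A B D H J
Mark F: refs=G F, marked=A B D F H J
Mark G: refs=F A J, marked=A B D F G H J
Unmarked (collected): C E I K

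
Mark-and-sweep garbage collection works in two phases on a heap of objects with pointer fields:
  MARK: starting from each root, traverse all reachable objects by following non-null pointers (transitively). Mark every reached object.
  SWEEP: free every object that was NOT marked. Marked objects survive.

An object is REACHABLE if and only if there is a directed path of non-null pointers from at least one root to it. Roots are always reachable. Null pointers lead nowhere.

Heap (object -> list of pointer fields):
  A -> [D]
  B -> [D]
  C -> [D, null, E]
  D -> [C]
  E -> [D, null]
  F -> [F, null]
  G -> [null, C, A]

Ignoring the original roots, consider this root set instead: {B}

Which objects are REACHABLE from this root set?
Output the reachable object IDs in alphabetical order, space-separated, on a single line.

Answer: B C D E

Derivation:
Roots: B
Mark B: refs=D, marked=B
Mark D: refs=C, marked=B D
Mark C: refs=D null E, marked=B C D
Mark E: refs=D null, marked=B C D E
Unmarked (collected): A F G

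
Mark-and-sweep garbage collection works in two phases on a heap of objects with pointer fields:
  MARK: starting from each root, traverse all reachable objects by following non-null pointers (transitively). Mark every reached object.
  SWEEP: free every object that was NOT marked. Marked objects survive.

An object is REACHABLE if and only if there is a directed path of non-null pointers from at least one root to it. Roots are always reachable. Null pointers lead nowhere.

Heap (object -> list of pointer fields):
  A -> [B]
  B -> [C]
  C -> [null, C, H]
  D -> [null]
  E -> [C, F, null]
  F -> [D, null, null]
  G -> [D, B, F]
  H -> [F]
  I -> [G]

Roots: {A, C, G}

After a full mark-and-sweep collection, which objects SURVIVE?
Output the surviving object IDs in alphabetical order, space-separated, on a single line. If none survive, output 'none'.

Roots: A C G
Mark A: refs=B, marked=A
Mark C: refs=null C H, marked=A C
Mark G: refs=D B F, marked=A C G
Mark B: refs=C, marked=A B C G
Mark H: refs=F, marked=A B C G H
Mark D: refs=null, marked=A B C D G H
Mark F: refs=D null null, marked=A B C D F G H
Unmarked (collected): E I

Answer: A B C D F G H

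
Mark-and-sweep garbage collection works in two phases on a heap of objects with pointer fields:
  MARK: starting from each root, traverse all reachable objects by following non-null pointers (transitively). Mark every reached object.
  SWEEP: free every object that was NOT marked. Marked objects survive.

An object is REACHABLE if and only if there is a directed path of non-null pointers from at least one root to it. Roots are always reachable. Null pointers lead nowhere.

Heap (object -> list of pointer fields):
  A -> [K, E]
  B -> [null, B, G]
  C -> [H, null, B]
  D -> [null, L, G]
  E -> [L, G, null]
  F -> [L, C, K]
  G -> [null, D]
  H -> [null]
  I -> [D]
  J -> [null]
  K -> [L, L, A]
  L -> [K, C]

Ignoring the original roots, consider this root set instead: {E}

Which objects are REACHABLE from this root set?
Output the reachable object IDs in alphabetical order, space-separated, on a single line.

Answer: A B C D E G H K L

Derivation:
Roots: E
Mark E: refs=L G null, marked=E
Mark L: refs=K C, marked=E L
Mark G: refs=null D, marked=E G L
Mark K: refs=L L A, marked=E G K L
Mark C: refs=H null B, marked=C E G K L
Mark D: refs=null L G, marked=C D E G K L
Mark A: refs=K E, marked=A C D E G K L
Mark H: refs=null, marked=A C D E G H K L
Mark B: refs=null B G, marked=A B C D E G H K L
Unmarked (collected): F I J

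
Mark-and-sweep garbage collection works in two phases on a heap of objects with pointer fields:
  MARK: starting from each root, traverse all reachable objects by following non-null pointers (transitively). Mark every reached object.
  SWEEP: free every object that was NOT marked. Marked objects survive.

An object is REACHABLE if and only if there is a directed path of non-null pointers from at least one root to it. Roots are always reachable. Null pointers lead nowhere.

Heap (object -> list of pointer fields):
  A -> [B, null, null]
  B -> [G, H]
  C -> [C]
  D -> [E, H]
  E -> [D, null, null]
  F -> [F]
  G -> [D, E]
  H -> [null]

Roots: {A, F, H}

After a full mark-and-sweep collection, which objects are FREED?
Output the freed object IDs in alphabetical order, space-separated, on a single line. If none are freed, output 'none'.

Answer: C

Derivation:
Roots: A F H
Mark A: refs=B null null, marked=A
Mark F: refs=F, marked=A F
Mark H: refs=null, marked=A F H
Mark B: refs=G H, marked=A B F H
Mark G: refs=D E, marked=A B F G H
Mark D: refs=E H, marked=A B D F G H
Mark E: refs=D null null, marked=A B D E F G H
Unmarked (collected): C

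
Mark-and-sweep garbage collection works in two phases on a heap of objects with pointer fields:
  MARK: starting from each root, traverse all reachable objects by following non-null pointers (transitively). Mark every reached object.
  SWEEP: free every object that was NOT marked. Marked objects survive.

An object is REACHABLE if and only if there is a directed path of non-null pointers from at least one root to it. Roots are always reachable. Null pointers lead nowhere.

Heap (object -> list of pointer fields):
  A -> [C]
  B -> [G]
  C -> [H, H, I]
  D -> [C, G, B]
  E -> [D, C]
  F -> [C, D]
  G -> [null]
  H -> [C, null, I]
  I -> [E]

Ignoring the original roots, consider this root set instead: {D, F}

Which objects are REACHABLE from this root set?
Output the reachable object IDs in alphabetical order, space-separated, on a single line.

Answer: B C D E F G H I

Derivation:
Roots: D F
Mark D: refs=C G B, marked=D
Mark F: refs=C D, marked=D F
Mark C: refs=H H I, marked=C D F
Mark G: refs=null, marked=C D F G
Mark B: refs=G, marked=B C D F G
Mark H: refs=C null I, marked=B C D F G H
Mark I: refs=E, marked=B C D F G H I
Mark E: refs=D C, marked=B C D E F G H I
Unmarked (collected): A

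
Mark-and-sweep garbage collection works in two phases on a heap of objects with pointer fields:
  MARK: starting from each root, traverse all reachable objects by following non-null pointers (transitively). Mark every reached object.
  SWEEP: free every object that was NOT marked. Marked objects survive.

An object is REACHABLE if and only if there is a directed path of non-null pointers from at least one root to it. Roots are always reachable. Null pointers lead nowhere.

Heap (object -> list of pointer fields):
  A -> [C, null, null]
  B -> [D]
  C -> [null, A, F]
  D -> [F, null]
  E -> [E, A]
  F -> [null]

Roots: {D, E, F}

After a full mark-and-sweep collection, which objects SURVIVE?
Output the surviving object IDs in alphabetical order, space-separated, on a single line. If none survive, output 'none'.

Roots: D E F
Mark D: refs=F null, marked=D
Mark E: refs=E A, marked=D E
Mark F: refs=null, marked=D E F
Mark A: refs=C null null, marked=A D E F
Mark C: refs=null A F, marked=A C D E F
Unmarked (collected): B

Answer: A C D E F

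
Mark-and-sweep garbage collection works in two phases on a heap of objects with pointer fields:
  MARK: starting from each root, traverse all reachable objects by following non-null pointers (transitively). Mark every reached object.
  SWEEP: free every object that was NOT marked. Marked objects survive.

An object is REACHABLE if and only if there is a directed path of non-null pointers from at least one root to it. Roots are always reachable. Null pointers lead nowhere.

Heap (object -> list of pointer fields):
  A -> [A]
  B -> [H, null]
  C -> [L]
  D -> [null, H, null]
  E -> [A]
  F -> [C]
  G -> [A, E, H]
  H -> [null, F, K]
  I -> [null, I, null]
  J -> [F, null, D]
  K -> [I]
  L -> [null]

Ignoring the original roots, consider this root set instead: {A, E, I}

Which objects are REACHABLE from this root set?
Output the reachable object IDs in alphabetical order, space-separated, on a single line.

Answer: A E I

Derivation:
Roots: A E I
Mark A: refs=A, marked=A
Mark E: refs=A, marked=A E
Mark I: refs=null I null, marked=A E I
Unmarked (collected): B C D F G H J K L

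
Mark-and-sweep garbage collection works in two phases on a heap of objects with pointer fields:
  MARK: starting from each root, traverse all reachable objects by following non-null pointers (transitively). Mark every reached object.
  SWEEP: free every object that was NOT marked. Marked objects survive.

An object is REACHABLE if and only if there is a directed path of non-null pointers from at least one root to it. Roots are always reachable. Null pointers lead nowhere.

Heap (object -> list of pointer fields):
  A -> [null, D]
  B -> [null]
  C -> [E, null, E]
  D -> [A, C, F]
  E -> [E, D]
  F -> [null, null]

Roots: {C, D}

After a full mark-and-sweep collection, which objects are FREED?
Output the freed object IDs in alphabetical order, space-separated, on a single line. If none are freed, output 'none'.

Roots: C D
Mark C: refs=E null E, marked=C
Mark D: refs=A C F, marked=C D
Mark E: refs=E D, marked=C D E
Mark A: refs=null D, marked=A C D E
Mark F: refs=null null, marked=A C D E F
Unmarked (collected): B

Answer: B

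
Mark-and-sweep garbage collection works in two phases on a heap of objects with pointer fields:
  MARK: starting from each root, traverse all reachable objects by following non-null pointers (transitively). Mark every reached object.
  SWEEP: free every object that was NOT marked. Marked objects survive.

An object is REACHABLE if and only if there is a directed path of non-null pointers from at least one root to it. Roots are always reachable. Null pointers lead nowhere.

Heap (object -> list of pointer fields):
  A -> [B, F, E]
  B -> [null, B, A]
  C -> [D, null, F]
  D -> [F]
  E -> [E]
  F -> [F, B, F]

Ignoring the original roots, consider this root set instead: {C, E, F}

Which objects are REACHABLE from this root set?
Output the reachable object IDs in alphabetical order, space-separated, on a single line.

Roots: C E F
Mark C: refs=D null F, marked=C
Mark E: refs=E, marked=C E
Mark F: refs=F B F, marked=C E F
Mark D: refs=F, marked=C D E F
Mark B: refs=null B A, marked=B C D E F
Mark A: refs=B F E, marked=A B C D E F
Unmarked (collected): (none)

Answer: A B C D E F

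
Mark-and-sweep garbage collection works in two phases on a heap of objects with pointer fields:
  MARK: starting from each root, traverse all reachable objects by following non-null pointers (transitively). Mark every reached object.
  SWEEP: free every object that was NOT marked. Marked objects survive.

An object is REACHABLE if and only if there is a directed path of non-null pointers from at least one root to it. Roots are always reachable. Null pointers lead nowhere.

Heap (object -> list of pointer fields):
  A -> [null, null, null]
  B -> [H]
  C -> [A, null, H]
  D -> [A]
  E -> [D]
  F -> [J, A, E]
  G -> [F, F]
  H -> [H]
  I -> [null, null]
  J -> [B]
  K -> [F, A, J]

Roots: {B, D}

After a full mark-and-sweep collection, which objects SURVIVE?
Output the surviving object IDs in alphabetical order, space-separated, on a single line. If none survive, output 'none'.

Roots: B D
Mark B: refs=H, marked=B
Mark D: refs=A, marked=B D
Mark H: refs=H, marked=B D H
Mark A: refs=null null null, marked=A B D H
Unmarked (collected): C E F G I J K

Answer: A B D H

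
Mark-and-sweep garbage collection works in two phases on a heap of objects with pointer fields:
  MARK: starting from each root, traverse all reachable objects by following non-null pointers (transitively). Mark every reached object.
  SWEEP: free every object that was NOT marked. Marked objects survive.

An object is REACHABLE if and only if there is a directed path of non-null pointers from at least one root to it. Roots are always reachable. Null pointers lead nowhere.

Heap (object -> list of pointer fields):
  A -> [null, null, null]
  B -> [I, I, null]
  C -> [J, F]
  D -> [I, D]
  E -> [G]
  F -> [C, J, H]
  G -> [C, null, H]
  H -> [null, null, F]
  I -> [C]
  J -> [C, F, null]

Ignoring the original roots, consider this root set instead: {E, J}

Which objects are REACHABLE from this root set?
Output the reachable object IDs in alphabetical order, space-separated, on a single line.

Roots: E J
Mark E: refs=G, marked=E
Mark J: refs=C F null, marked=E J
Mark G: refs=C null H, marked=E G J
Mark C: refs=J F, marked=C E G J
Mark F: refs=C J H, marked=C E F G J
Mark H: refs=null null F, marked=C E F G H J
Unmarked (collected): A B D I

Answer: C E F G H J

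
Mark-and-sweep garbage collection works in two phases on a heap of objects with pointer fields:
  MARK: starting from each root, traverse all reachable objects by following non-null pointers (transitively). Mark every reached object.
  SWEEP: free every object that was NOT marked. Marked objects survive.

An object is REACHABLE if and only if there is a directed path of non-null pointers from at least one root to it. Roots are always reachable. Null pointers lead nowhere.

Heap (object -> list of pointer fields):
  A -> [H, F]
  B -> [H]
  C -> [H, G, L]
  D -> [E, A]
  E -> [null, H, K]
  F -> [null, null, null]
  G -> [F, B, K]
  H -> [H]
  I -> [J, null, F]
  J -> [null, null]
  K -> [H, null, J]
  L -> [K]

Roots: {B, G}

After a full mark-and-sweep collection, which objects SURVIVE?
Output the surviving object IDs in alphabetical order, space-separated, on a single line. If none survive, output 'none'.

Roots: B G
Mark B: refs=H, marked=B
Mark G: refs=F B K, marked=B G
Mark H: refs=H, marked=B G H
Mark F: refs=null null null, marked=B F G H
Mark K: refs=H null J, marked=B F G H K
Mark J: refs=null null, marked=B F G H J K
Unmarked (collected): A C D E I L

Answer: B F G H J K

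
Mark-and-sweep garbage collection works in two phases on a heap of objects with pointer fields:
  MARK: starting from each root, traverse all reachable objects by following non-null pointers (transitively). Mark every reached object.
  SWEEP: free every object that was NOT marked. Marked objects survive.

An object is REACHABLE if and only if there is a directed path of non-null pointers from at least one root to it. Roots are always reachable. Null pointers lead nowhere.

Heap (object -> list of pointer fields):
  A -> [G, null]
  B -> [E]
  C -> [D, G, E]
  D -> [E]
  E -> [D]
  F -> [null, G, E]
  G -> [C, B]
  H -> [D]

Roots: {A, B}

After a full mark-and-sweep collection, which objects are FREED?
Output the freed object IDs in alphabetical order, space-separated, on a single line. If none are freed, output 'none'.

Roots: A B
Mark A: refs=G null, marked=A
Mark B: refs=E, marked=A B
Mark G: refs=C B, marked=A B G
Mark E: refs=D, marked=A B E G
Mark C: refs=D G E, marked=A B C E G
Mark D: refs=E, marked=A B C D E G
Unmarked (collected): F H

Answer: F H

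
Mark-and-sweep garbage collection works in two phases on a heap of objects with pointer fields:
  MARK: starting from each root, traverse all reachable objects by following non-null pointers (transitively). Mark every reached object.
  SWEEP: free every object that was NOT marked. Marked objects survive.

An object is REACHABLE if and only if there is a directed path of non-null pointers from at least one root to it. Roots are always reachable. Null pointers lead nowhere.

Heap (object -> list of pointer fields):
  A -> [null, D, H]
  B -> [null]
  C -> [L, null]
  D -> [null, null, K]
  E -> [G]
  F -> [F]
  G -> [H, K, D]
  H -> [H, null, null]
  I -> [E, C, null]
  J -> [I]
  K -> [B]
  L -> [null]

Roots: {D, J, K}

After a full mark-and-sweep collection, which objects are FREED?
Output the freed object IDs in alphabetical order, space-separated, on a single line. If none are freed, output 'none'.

Answer: A F

Derivation:
Roots: D J K
Mark D: refs=null null K, marked=D
Mark J: refs=I, marked=D J
Mark K: refs=B, marked=D J K
Mark I: refs=E C null, marked=D I J K
Mark B: refs=null, marked=B D I J K
Mark E: refs=G, marked=B D E I J K
Mark C: refs=L null, marked=B C D E I J K
Mark G: refs=H K D, marked=B C D E G I J K
Mark L: refs=null, marked=B C D E G I J K L
Mark H: refs=H null null, marked=B C D E G H I J K L
Unmarked (collected): A F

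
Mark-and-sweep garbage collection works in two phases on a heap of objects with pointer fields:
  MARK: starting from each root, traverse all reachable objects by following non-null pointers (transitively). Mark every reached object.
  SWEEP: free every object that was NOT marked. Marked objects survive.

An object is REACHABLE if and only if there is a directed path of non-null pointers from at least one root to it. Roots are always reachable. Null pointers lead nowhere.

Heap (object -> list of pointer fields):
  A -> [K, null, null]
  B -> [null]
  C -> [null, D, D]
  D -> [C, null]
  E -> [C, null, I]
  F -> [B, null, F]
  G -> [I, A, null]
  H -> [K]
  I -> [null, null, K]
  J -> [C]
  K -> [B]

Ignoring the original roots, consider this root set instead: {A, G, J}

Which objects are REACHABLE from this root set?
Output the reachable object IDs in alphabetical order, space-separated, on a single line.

Roots: A G J
Mark A: refs=K null null, marked=A
Mark G: refs=I A null, marked=A G
Mark J: refs=C, marked=A G J
Mark K: refs=B, marked=A G J K
Mark I: refs=null null K, marked=A G I J K
Mark C: refs=null D D, marked=A C G I J K
Mark B: refs=null, marked=A B C G I J K
Mark D: refs=C null, marked=A B C D G I J K
Unmarked (collected): E F H

Answer: A B C D G I J K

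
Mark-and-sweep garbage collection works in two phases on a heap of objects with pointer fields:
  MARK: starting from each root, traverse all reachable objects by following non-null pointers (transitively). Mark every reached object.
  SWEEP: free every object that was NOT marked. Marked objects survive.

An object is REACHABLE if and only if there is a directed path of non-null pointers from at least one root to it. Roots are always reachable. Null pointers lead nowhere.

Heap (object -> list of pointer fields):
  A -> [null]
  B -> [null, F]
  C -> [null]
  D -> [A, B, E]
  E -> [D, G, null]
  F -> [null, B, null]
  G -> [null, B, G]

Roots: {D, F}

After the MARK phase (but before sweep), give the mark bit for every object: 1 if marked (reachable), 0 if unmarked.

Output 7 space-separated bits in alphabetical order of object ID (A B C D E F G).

Roots: D F
Mark D: refs=A B E, marked=D
Mark F: refs=null B null, marked=D F
Mark A: refs=null, marked=A D F
Mark B: refs=null F, marked=A B D F
Mark E: refs=D G null, marked=A B D E F
Mark G: refs=null B G, marked=A B D E F G
Unmarked (collected): C

Answer: 1 1 0 1 1 1 1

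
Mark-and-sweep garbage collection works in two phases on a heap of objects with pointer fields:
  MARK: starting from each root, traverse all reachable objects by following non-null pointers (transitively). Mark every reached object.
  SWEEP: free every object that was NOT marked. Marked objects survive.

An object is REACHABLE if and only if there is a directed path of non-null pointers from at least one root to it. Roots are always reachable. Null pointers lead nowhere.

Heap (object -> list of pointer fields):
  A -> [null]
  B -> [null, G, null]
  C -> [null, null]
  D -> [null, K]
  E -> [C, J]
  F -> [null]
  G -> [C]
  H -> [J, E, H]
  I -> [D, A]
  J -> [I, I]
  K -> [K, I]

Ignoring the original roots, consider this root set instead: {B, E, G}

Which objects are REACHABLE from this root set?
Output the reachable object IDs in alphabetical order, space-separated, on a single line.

Roots: B E G
Mark B: refs=null G null, marked=B
Mark E: refs=C J, marked=B E
Mark G: refs=C, marked=B E G
Mark C: refs=null null, marked=B C E G
Mark J: refs=I I, marked=B C E G J
Mark I: refs=D A, marked=B C E G I J
Mark D: refs=null K, marked=B C D E G I J
Mark A: refs=null, marked=A B C D E G I J
Mark K: refs=K I, marked=A B C D E G I J K
Unmarked (collected): F H

Answer: A B C D E G I J K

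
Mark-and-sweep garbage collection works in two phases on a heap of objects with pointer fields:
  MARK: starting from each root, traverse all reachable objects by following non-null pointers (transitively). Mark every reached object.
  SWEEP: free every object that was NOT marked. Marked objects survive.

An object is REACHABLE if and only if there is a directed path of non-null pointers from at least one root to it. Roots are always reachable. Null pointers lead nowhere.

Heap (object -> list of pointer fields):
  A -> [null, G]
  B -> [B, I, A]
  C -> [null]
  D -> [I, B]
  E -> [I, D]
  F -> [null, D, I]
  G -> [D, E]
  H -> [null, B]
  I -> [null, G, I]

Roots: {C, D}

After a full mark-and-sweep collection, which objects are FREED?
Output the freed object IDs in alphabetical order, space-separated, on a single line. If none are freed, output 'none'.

Roots: C D
Mark C: refs=null, marked=C
Mark D: refs=I B, marked=C D
Mark I: refs=null G I, marked=C D I
Mark B: refs=B I A, marked=B C D I
Mark G: refs=D E, marked=B C D G I
Mark A: refs=null G, marked=A B C D G I
Mark E: refs=I D, marked=A B C D E G I
Unmarked (collected): F H

Answer: F H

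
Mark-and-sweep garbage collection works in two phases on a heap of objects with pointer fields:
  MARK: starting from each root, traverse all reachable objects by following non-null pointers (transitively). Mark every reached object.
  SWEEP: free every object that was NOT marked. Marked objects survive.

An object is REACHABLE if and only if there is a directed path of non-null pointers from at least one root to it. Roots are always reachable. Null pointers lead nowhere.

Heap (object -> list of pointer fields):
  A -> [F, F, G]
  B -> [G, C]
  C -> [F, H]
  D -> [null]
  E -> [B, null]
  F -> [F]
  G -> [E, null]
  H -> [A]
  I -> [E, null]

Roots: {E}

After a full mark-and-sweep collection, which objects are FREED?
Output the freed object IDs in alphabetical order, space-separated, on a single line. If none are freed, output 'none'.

Roots: E
Mark E: refs=B null, marked=E
Mark B: refs=G C, marked=B E
Mark G: refs=E null, marked=B E G
Mark C: refs=F H, marked=B C E G
Mark F: refs=F, marked=B C E F G
Mark H: refs=A, marked=B C E F G H
Mark A: refs=F F G, marked=A B C E F G H
Unmarked (collected): D I

Answer: D I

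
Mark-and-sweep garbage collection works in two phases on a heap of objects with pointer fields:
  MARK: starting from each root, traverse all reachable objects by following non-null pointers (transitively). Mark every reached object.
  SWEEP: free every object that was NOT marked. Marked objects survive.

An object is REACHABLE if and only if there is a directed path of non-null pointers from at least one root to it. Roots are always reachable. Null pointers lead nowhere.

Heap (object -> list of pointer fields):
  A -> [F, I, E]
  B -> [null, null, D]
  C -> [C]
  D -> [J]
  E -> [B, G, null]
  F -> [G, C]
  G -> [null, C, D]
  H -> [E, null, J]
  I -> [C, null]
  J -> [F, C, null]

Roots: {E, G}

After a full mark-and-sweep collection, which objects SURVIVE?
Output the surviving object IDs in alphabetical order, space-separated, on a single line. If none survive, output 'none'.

Roots: E G
Mark E: refs=B G null, marked=E
Mark G: refs=null C D, marked=E G
Mark B: refs=null null D, marked=B E G
Mark C: refs=C, marked=B C E G
Mark D: refs=J, marked=B C D E G
Mark J: refs=F C null, marked=B C D E G J
Mark F: refs=G C, marked=B C D E F G J
Unmarked (collected): A H I

Answer: B C D E F G J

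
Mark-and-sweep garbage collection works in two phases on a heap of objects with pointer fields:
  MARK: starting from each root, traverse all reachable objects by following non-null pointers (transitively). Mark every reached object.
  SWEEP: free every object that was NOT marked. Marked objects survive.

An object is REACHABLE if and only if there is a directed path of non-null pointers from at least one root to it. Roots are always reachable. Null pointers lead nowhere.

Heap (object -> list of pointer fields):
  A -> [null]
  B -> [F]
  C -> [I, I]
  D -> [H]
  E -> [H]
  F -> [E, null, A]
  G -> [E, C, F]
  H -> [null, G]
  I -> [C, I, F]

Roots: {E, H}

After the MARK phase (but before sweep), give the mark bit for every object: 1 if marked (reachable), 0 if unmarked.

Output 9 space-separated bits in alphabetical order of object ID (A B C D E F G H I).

Roots: E H
Mark E: refs=H, marked=E
Mark H: refs=null G, marked=E H
Mark G: refs=E C F, marked=E G H
Mark C: refs=I I, marked=C E G H
Mark F: refs=E null A, marked=C E F G H
Mark I: refs=C I F, marked=C E F G H I
Mark A: refs=null, marked=A C E F G H I
Unmarked (collected): B D

Answer: 1 0 1 0 1 1 1 1 1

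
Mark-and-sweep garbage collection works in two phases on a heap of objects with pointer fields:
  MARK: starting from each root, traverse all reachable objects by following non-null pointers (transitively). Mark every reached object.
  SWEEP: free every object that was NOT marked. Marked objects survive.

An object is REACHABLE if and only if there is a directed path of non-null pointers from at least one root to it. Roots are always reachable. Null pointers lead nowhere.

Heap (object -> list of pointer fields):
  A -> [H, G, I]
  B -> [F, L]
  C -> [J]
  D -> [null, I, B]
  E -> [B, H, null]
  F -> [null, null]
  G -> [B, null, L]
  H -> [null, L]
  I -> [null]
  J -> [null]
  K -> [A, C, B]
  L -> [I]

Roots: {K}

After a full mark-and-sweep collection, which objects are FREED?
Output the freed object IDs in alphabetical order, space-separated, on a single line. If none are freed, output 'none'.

Answer: D E

Derivation:
Roots: K
Mark K: refs=A C B, marked=K
Mark A: refs=H G I, marked=A K
Mark C: refs=J, marked=A C K
Mark B: refs=F L, marked=A B C K
Mark H: refs=null L, marked=A B C H K
Mark G: refs=B null L, marked=A B C G H K
Mark I: refs=null, marked=A B C G H I K
Mark J: refs=null, marked=A B C G H I J K
Mark F: refs=null null, marked=A B C F G H I J K
Mark L: refs=I, marked=A B C F G H I J K L
Unmarked (collected): D E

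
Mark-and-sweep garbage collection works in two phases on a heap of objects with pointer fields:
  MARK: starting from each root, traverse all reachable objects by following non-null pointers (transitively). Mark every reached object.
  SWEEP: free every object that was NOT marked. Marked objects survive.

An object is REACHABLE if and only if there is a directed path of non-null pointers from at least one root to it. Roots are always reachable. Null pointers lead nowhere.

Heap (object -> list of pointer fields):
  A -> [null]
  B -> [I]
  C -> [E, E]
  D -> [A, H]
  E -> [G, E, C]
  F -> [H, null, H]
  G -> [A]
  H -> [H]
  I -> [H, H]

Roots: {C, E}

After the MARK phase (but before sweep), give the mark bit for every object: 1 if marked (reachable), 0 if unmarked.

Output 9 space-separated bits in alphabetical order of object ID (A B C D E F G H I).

Answer: 1 0 1 0 1 0 1 0 0

Derivation:
Roots: C E
Mark C: refs=E E, marked=C
Mark E: refs=G E C, marked=C E
Mark G: refs=A, marked=C E G
Mark A: refs=null, marked=A C E G
Unmarked (collected): B D F H I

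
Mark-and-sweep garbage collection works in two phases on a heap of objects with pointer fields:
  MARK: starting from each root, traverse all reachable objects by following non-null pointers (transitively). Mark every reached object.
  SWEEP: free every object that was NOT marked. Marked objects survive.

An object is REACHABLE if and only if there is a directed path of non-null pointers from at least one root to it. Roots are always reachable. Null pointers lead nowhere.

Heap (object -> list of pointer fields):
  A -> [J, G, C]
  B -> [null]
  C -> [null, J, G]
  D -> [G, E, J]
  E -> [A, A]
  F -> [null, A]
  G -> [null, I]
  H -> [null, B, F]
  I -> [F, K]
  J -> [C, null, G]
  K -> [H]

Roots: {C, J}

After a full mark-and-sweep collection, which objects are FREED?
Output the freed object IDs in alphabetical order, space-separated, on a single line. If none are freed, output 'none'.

Roots: C J
Mark C: refs=null J G, marked=C
Mark J: refs=C null G, marked=C J
Mark G: refs=null I, marked=C G J
Mark I: refs=F K, marked=C G I J
Mark F: refs=null A, marked=C F G I J
Mark K: refs=H, marked=C F G I J K
Mark A: refs=J G C, marked=A C F G I J K
Mark H: refs=null B F, marked=A C F G H I J K
Mark B: refs=null, marked=A B C F G H I J K
Unmarked (collected): D E

Answer: D E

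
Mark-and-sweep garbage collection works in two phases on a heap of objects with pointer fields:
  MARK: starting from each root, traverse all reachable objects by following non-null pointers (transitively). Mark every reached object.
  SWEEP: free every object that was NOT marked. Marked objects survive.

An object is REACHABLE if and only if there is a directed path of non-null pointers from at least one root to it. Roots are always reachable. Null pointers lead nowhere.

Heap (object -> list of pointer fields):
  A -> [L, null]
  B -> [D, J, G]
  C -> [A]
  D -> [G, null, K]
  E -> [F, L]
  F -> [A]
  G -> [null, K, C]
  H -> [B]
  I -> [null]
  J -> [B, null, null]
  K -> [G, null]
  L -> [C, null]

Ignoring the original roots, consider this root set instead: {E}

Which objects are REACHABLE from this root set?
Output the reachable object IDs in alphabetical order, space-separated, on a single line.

Answer: A C E F L

Derivation:
Roots: E
Mark E: refs=F L, marked=E
Mark F: refs=A, marked=E F
Mark L: refs=C null, marked=E F L
Mark A: refs=L null, marked=A E F L
Mark C: refs=A, marked=A C E F L
Unmarked (collected): B D G H I J K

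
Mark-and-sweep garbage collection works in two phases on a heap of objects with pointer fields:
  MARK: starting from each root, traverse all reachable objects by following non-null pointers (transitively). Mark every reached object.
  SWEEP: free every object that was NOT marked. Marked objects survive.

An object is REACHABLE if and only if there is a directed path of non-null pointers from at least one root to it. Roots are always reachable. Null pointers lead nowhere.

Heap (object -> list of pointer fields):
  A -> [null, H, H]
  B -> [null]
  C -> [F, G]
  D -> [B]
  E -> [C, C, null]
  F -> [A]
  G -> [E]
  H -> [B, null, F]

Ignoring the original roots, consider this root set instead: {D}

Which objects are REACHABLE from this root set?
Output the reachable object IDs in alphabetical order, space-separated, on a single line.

Roots: D
Mark D: refs=B, marked=D
Mark B: refs=null, marked=B D
Unmarked (collected): A C E F G H

Answer: B D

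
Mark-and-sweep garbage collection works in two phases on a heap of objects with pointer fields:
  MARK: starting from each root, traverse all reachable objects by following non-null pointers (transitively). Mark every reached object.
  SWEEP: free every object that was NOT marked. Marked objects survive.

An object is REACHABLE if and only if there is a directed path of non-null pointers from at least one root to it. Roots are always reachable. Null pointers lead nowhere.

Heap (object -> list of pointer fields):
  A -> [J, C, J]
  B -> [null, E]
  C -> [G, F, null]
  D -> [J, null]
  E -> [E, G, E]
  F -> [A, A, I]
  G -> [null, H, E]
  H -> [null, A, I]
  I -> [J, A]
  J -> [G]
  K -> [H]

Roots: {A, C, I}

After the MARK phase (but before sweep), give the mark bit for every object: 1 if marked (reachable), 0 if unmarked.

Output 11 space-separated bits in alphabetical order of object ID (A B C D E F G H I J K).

Roots: A C I
Mark A: refs=J C J, marked=A
Mark C: refs=G F null, marked=A C
Mark I: refs=J A, marked=A C I
Mark J: refs=G, marked=A C I J
Mark G: refs=null H E, marked=A C G I J
Mark F: refs=A A I, marked=A C F G I J
Mark H: refs=null A I, marked=A C F G H I J
Mark E: refs=E G E, marked=A C E F G H I J
Unmarked (collected): B D K

Answer: 1 0 1 0 1 1 1 1 1 1 0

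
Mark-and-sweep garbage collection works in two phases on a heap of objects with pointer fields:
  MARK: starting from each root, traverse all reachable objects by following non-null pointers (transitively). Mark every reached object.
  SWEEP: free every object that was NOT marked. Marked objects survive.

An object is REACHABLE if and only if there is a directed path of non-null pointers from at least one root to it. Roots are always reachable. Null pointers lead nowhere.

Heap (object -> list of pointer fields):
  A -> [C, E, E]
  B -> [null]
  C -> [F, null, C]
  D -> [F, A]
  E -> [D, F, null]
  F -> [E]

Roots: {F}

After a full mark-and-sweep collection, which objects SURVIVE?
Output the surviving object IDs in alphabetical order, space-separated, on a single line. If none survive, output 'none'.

Roots: F
Mark F: refs=E, marked=F
Mark E: refs=D F null, marked=E F
Mark D: refs=F A, marked=D E F
Mark A: refs=C E E, marked=A D E F
Mark C: refs=F null C, marked=A C D E F
Unmarked (collected): B

Answer: A C D E F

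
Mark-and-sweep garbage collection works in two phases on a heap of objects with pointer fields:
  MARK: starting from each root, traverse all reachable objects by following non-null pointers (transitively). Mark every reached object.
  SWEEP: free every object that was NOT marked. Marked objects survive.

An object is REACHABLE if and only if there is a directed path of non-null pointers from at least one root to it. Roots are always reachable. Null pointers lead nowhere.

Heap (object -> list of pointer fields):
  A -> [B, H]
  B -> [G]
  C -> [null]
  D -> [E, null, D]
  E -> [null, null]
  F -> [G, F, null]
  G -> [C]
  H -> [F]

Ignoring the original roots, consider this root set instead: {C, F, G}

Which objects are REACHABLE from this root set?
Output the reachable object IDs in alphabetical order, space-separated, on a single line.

Answer: C F G

Derivation:
Roots: C F G
Mark C: refs=null, marked=C
Mark F: refs=G F null, marked=C F
Mark G: refs=C, marked=C F G
Unmarked (collected): A B D E H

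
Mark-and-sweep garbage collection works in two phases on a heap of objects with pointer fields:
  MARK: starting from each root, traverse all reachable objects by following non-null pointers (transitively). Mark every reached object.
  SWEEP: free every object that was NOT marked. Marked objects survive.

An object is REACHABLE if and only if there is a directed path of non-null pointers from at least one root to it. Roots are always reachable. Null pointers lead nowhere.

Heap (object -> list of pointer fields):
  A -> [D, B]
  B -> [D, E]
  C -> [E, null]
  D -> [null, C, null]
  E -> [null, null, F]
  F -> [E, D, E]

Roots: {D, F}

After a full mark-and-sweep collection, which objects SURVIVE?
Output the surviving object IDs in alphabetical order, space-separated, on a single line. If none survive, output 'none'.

Answer: C D E F

Derivation:
Roots: D F
Mark D: refs=null C null, marked=D
Mark F: refs=E D E, marked=D F
Mark C: refs=E null, marked=C D F
Mark E: refs=null null F, marked=C D E F
Unmarked (collected): A B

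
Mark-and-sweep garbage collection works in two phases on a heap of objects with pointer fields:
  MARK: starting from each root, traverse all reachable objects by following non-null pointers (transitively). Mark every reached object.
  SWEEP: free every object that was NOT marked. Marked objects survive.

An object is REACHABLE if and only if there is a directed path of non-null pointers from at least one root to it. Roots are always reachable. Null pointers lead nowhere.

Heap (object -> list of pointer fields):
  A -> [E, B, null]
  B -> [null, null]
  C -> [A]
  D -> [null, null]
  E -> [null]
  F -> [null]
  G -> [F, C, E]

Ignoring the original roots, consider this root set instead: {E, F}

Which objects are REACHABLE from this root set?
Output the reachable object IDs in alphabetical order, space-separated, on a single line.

Roots: E F
Mark E: refs=null, marked=E
Mark F: refs=null, marked=E F
Unmarked (collected): A B C D G

Answer: E F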